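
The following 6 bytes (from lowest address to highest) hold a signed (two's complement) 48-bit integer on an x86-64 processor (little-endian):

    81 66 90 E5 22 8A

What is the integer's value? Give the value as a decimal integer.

-129592491743615

Little-endian stores the least-significant byte at the lowest address.
Reassemble most-significant byte first: 8A 22 E5 90 66 81 → 0x8A22E5906681.
Top bit is set, so as a signed 48-bit value this is 0x8A22E5906681 − 2^48 = -129592491743615.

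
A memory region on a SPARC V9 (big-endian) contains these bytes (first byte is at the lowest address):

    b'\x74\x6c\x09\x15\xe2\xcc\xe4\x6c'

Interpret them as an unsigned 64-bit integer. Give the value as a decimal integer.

8389090195488433260

Big-endian stores the most-significant byte at the lowest address.
The bytes are already most-significant first: 0x746C0915E2CCE46C.
0x746C0915E2CCE46C = 8389090195488433260.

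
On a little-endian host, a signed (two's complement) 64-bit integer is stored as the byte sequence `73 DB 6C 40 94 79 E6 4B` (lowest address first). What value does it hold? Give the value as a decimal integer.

Little-endian: lowest address holds the least-significant byte.
Reassemble most-significant byte first: 4B E6 79 94 40 6C DB 73 → 0x4BE67994406CDB73.
0x4BE67994406CDB73 = 5469192475131042675.

5469192475131042675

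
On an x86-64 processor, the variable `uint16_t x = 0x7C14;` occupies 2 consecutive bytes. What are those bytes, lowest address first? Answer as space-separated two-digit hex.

Split into bytes (most-significant first): 7C 14.
In little-endian order the low byte comes first in memory.
So at ascending addresses the bytes are 14 7C.

14 7C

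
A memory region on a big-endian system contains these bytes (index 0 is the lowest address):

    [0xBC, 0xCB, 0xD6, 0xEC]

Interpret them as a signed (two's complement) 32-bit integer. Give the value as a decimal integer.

In big-endian order the high byte comes first in memory.
The bytes are already most-significant first: 0xBCCBD6EC.
Top bit is set, so as a signed 32-bit value this is 0xBCCBD6EC − 2^32 = -1127491860.

-1127491860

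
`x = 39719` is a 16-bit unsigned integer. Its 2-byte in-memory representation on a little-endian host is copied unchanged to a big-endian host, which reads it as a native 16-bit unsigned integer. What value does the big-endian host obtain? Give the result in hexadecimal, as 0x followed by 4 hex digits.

39719 in 16-bit hexadecimal is 0x9B27.
Stored little-endian, the bytes at ascending addresses are 27 9B.
Read back as big-endian, the last byte is least significant, giving 0x279B.

0x279B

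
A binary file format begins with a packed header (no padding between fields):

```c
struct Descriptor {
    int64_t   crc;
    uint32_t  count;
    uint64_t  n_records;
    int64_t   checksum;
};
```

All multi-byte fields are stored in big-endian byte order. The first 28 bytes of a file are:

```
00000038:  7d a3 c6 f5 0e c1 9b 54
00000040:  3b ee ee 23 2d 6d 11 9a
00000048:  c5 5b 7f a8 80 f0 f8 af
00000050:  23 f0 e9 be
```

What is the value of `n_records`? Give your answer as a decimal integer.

`n_records` follows `crc` (8 B), `count` (4 B), so it starts at offset 8 + 4 = 12 and occupies 8 bytes.
Bytes at offsets 12..19: 2D 6D 11 9A C5 5B 7F A8.
Big-endian stores the most-significant byte at the lowest address.
The bytes are already most-significant first: 0x2D6D119AC55B7FA8.
0x2D6D119AC55B7FA8 = 3273291860601962408.

3273291860601962408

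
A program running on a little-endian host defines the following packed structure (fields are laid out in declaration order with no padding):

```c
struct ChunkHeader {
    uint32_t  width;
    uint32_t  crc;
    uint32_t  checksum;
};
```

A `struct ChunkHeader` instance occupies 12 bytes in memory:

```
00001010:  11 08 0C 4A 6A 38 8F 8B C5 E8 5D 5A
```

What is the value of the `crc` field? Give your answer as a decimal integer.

`crc` follows `width` (4 bytes), so it starts at byte offset 4 and occupies 4 bytes.
Bytes at offsets 4..7: 6A 38 8F 8B.
In little-endian order the low byte comes first in memory.
Reassemble most-significant byte first: 8B 8F 38 6A → 0x8B8F386A.
0x8B8F386A = 2341419114.

2341419114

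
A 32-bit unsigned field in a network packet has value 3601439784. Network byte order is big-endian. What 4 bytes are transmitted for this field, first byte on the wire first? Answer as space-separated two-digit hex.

3601439784 in hexadecimal, padded to 32 bits, is 0xD6A99C28.
Split into bytes (most-significant first): D6 A9 9C 28.
Big-endian stores the most-significant byte at the lowest address.
So the memory order matches the most-significant-first order: D6 A9 9C 28.

D6 A9 9C 28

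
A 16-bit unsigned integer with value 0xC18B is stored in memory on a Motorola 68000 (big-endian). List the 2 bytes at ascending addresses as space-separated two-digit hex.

Split into bytes (most-significant first): C1 8B.
Big-endian: lowest address holds the most-significant byte.
So the memory order matches the most-significant-first order: C1 8B.

C1 8B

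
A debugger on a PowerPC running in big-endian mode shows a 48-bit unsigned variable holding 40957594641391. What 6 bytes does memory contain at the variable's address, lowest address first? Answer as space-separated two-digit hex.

40957594641391 in hexadecimal, padded to 48 bits, is 0x25402EE123EF.
Split into bytes (most-significant first): 25 40 2E E1 23 EF.
Big-endian: lowest address holds the most-significant byte.
So the memory order matches the most-significant-first order: 25 40 2E E1 23 EF.

25 40 2E E1 23 EF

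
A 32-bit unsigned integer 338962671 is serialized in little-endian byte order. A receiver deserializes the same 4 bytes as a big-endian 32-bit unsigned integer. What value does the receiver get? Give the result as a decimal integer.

338962671 in 32-bit hexadecimal is 0x143428EF.
Stored little-endian, the bytes at ascending addresses are EF 28 34 14.
Read back as big-endian, the last byte is least significant, giving 0xEF283414.
0xEF283414 = 4012389396.

4012389396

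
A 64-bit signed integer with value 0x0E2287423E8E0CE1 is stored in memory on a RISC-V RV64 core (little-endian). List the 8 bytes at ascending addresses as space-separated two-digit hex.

E1 0C 8E 3E 42 87 22 0E

Split into bytes (most-significant first): 0E 22 87 42 3E 8E 0C E1.
Little-endian: lowest address holds the least-significant byte.
So at ascending addresses the bytes are E1 0C 8E 3E 42 87 22 0E.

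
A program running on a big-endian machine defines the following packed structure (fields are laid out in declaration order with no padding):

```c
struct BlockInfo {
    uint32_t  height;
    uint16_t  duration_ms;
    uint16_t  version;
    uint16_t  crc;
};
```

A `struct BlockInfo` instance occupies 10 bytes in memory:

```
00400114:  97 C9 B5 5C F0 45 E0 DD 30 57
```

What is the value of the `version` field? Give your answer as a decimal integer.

57565

`version` follows `height` (4 B), `duration_ms` (2 B), so it starts at offset 4 + 2 = 6 and occupies 2 bytes.
Bytes at offsets 6..7: E0 DD.
Big-endian stores the most-significant byte at the lowest address.
The bytes are already most-significant first: 0xE0DD.
0xE0DD = 57565.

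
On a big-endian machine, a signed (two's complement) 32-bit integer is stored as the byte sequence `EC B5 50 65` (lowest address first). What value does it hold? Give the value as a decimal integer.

-323661723

In big-endian order the high byte comes first in memory.
The bytes are already most-significant first: 0xECB55065.
Top bit is set, so as a signed 32-bit value this is 0xECB55065 − 2^32 = -323661723.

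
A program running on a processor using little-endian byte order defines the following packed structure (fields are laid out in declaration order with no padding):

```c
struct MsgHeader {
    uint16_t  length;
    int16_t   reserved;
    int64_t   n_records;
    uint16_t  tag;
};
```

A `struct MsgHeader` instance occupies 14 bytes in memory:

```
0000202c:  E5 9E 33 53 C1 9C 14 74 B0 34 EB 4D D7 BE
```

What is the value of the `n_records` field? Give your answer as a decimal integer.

5614639292913851585

`n_records` follows `length` (2 B), `reserved` (2 B), so it starts at offset 2 + 2 = 4 and occupies 8 bytes.
Bytes at offsets 4..11: C1 9C 14 74 B0 34 EB 4D.
Little-endian stores the least-significant byte at the lowest address.
Reassemble most-significant byte first: 4D EB 34 B0 74 14 9C C1 → 0x4DEB34B074149CC1.
0x4DEB34B074149CC1 = 5614639292913851585.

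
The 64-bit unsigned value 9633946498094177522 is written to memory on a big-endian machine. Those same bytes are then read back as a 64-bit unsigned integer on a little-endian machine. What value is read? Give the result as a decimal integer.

9633946498094177522 in 64-bit hexadecimal is 0x85B2A74C14059CF2.
Stored big-endian, the bytes at ascending addresses are 85 B2 A7 4C 14 05 9C F2.
Read back as little-endian, the first byte is least significant, giving 0xF29C05144CA7B285.
0xF29C05144CA7B285 = 17481853438288966277.

17481853438288966277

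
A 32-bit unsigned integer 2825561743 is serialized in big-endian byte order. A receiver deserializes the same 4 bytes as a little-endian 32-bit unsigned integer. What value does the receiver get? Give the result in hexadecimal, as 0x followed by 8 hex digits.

2825561743 in 32-bit hexadecimal is 0xA86AA68F.
Stored big-endian, the bytes at ascending addresses are A8 6A A6 8F.
Read back as little-endian, the first byte is least significant, giving 0x8FA66AA8.

0x8FA66AA8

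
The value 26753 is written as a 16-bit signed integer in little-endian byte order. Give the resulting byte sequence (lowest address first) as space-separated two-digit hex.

26753 in hexadecimal, padded to 16 bits, is 0x6881.
Split into bytes (most-significant first): 68 81.
Little-endian: lowest address holds the least-significant byte.
So at ascending addresses the bytes are 81 68.

81 68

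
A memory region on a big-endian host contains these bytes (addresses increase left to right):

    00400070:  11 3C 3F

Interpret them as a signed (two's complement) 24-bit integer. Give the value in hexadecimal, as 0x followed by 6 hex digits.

Big-endian stores the most-significant byte at the lowest address.
The bytes are already most-significant first: 0x113C3F.

0x113C3F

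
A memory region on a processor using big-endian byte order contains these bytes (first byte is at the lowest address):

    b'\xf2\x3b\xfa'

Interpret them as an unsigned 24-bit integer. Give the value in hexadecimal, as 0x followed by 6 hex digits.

0xF23BFA

Big-endian: lowest address holds the most-significant byte.
The bytes are already most-significant first: 0xF23BFA.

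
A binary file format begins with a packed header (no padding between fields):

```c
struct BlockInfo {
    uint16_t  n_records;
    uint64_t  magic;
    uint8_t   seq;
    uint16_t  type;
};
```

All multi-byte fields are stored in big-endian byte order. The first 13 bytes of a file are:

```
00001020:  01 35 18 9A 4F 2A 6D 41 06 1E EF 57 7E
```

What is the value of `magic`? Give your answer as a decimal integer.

1772816446963910174

`magic` follows `n_records` (2 bytes), so it starts at byte offset 2 and occupies 8 bytes.
Bytes at offsets 2..9: 18 9A 4F 2A 6D 41 06 1E.
Big-endian: lowest address holds the most-significant byte.
The bytes are already most-significant first: 0x189A4F2A6D41061E.
0x189A4F2A6D41061E = 1772816446963910174.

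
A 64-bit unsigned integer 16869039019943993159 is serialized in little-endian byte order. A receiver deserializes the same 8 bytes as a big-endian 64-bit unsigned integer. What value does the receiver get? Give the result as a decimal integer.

5125087397802744554

16869039019943993159 in 64-bit hexadecimal is 0xEA1ADD9CD5F71F47.
Stored little-endian, the bytes at ascending addresses are 47 1F F7 D5 9C DD 1A EA.
Read back as big-endian, the last byte is least significant, giving 0x471FF7D59CDD1AEA.
0x471FF7D59CDD1AEA = 5125087397802744554.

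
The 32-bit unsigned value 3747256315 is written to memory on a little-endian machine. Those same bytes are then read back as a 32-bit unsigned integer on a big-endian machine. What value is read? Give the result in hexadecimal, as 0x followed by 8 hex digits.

0xFB975ADF

3747256315 in 32-bit hexadecimal is 0xDF5A97FB.
Stored little-endian, the bytes at ascending addresses are FB 97 5A DF.
Read back as big-endian, the last byte is least significant, giving 0xFB975ADF.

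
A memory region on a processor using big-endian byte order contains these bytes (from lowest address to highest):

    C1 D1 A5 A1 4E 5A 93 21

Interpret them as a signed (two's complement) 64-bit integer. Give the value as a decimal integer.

In big-endian order the high byte comes first in memory.
The bytes are already most-significant first: 0xC1D1A5A14E5A9321.
Top bit is set, so as a signed 64-bit value this is 0xC1D1A5A14E5A9321 − 2^64 = -4480618042034056415.

-4480618042034056415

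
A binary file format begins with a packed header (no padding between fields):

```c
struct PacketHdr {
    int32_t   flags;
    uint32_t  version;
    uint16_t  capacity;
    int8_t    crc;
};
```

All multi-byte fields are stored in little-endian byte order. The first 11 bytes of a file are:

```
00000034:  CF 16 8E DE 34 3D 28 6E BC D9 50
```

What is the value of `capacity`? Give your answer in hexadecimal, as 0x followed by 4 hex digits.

0xD9BC

`capacity` follows `flags` (4 B), `version` (4 B), so it starts at offset 4 + 4 = 8 and occupies 2 bytes.
Bytes at offsets 8..9: BC D9.
Little-endian stores the least-significant byte at the lowest address.
Reassemble most-significant byte first: D9 BC → 0xD9BC.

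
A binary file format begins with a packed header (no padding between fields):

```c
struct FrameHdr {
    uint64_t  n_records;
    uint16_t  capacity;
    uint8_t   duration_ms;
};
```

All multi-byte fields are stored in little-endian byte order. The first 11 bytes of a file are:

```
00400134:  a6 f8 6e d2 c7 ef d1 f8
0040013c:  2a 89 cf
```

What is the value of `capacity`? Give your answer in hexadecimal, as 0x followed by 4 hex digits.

`capacity` follows `n_records` (8 bytes), so it starts at byte offset 8 and occupies 2 bytes.
Bytes at offsets 8..9: 2A 89.
Little-endian: lowest address holds the least-significant byte.
Reassemble most-significant byte first: 89 2A → 0x892A.

0x892A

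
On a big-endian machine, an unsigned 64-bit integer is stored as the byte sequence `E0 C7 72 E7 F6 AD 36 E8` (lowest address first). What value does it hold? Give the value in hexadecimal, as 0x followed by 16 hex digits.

0xE0C772E7F6AD36E8

In big-endian order the high byte comes first in memory.
The bytes are already most-significant first: 0xE0C772E7F6AD36E8.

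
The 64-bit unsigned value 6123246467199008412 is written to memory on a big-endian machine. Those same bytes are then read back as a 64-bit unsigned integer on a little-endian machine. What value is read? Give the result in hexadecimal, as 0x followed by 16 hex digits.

6123246467199008412 in 64-bit hexadecimal is 0x54FA2438358FFE9C.
Stored big-endian, the bytes at ascending addresses are 54 FA 24 38 35 8F FE 9C.
Read back as little-endian, the first byte is least significant, giving 0x9CFE8F353824FA54.

0x9CFE8F353824FA54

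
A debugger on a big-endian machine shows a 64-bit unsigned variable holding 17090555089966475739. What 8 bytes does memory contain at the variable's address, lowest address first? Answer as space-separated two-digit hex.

ED 2D D9 4D FF B2 29 DB

17090555089966475739 in hexadecimal, padded to 64 bits, is 0xED2DD94DFFB229DB.
Split into bytes (most-significant first): ED 2D D9 4D FF B2 29 DB.
Big-endian stores the most-significant byte at the lowest address.
So the memory order matches the most-significant-first order: ED 2D D9 4D FF B2 29 DB.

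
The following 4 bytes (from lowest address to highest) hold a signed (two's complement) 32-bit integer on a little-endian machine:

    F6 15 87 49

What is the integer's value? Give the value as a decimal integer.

1233589750

Little-endian stores the least-significant byte at the lowest address.
Reassemble most-significant byte first: 49 87 15 F6 → 0x498715F6.
0x498715F6 = 1233589750.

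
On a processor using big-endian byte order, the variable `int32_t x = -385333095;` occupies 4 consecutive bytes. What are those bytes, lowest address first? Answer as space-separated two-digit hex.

Two's complement of -385333095 in 32 bits: 385333095 = 0x16F7B767; invert → 0xE9084898; add 1 → 0xE9084899.
Split into bytes (most-significant first): E9 08 48 99.
In big-endian order the high byte comes first in memory.
So the memory order matches the most-significant-first order: E9 08 48 99.

E9 08 48 99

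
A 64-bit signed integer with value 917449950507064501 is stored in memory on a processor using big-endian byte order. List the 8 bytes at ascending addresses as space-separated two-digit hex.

917449950507064501 in hexadecimal, padded to 64 bits, is 0x0CBB6FDE7F2C5CB5.
Split into bytes (most-significant first): 0C BB 6F DE 7F 2C 5C B5.
In big-endian order the high byte comes first in memory.
So the memory order matches the most-significant-first order: 0C BB 6F DE 7F 2C 5C B5.

0C BB 6F DE 7F 2C 5C B5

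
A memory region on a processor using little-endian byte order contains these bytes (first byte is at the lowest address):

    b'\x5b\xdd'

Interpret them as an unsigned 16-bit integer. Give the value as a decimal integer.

56667

Little-endian stores the least-significant byte at the lowest address.
Reassemble most-significant byte first: DD 5B → 0xDD5B.
0xDD5B = 56667.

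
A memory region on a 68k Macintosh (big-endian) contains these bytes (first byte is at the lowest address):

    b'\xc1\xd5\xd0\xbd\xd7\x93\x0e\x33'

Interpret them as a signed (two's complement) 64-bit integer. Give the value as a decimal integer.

-4479444740565955021

Big-endian: lowest address holds the most-significant byte.
The bytes are already most-significant first: 0xC1D5D0BDD7930E33.
Top bit is set, so as a signed 64-bit value this is 0xC1D5D0BDD7930E33 − 2^64 = -4479444740565955021.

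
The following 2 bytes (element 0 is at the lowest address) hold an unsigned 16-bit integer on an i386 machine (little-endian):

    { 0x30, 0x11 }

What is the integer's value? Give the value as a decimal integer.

4400

In little-endian order the low byte comes first in memory.
Reassemble most-significant byte first: 11 30 → 0x1130.
0x1130 = 4400.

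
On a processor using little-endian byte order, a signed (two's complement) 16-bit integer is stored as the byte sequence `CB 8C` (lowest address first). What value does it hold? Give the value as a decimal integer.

-29493

Little-endian: lowest address holds the least-significant byte.
Reassemble most-significant byte first: 8C CB → 0x8CCB.
Top bit is set, so as a signed 16-bit value this is 0x8CCB − 2^16 = -29493.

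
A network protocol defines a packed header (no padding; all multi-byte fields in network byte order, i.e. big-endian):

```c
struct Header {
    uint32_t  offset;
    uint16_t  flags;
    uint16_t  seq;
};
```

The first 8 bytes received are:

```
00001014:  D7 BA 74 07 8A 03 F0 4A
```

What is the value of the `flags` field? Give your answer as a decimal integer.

35331

`flags` follows `offset` (4 bytes), so it starts at byte offset 4 and occupies 2 bytes.
Bytes at offsets 4..5: 8A 03.
Big-endian stores the most-significant byte at the lowest address.
The bytes are already most-significant first: 0x8A03.
0x8A03 = 35331.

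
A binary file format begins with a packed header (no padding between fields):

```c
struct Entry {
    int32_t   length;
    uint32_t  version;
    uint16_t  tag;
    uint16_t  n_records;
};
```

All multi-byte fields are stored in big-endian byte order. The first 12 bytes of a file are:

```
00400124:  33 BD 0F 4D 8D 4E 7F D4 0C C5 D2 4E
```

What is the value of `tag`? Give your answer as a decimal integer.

3269

`tag` follows `length` (4 B), `version` (4 B), so it starts at offset 4 + 4 = 8 and occupies 2 bytes.
Bytes at offsets 8..9: 0C C5.
Big-endian stores the most-significant byte at the lowest address.
The bytes are already most-significant first: 0x0CC5.
0x0CC5 = 3269.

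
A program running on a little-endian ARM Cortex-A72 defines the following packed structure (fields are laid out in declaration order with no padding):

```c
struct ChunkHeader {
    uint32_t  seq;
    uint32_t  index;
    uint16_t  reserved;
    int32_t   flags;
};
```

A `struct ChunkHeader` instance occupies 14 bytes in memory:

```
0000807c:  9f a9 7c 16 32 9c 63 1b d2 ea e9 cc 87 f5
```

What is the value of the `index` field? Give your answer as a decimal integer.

459512882

`index` follows `seq` (4 bytes), so it starts at byte offset 4 and occupies 4 bytes.
Bytes at offsets 4..7: 32 9C 63 1B.
Little-endian stores the least-significant byte at the lowest address.
Reassemble most-significant byte first: 1B 63 9C 32 → 0x1B639C32.
0x1B639C32 = 459512882.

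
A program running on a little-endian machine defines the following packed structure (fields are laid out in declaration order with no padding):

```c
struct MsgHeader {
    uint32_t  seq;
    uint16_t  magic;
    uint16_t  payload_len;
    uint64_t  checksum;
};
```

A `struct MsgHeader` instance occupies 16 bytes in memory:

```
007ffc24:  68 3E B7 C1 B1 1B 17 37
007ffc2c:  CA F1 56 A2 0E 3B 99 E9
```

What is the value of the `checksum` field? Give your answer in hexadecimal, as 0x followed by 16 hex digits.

`checksum` follows `seq` (4 B), `magic` (2 B), `payload_len` (2 B), so it starts at offset 4 + 2 + 2 = 8 and occupies 8 bytes.
Bytes at offsets 8..15: CA F1 56 A2 0E 3B 99 E9.
In little-endian order the low byte comes first in memory.
Reassemble most-significant byte first: E9 99 3B 0E A2 56 F1 CA → 0xE9993B0EA256F1CA.

0xE9993B0EA256F1CA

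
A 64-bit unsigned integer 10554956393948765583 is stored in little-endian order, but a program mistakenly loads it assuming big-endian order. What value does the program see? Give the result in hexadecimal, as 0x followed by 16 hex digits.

0x8FDD0DF1EABC7A92

10554956393948765583 in 64-bit hexadecimal is 0x927ABCEAF10DDD8F.
Stored little-endian, the bytes at ascending addresses are 8F DD 0D F1 EA BC 7A 92.
Read back as big-endian, the last byte is least significant, giving 0x8FDD0DF1EABC7A92.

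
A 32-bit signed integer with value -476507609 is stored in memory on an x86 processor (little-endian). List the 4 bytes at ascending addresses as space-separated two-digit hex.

27 12 99 E3

Two's complement of -476507609 in 32 bits: 476507609 = 0x1C66EDD9; invert → 0xE3991226; add 1 → 0xE3991227.
Split into bytes (most-significant first): E3 99 12 27.
In little-endian order the low byte comes first in memory.
So at ascending addresses the bytes are 27 12 99 E3.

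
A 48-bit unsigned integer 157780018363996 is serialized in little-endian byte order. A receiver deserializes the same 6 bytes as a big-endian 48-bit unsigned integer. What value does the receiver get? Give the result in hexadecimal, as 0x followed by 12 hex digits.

0x5C7EF205808F

157780018363996 in 48-bit hexadecimal is 0x8F8005F27E5C.
Stored little-endian, the bytes at ascending addresses are 5C 7E F2 05 80 8F.
Read back as big-endian, the last byte is least significant, giving 0x5C7EF205808F.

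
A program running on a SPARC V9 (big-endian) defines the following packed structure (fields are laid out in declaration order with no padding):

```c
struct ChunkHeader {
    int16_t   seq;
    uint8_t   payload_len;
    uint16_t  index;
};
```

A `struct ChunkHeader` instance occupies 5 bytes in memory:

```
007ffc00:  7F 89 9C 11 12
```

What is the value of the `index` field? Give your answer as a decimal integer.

4370

`index` follows `seq` (2 B), `payload_len` (1 B), so it starts at offset 2 + 1 = 3 and occupies 2 bytes.
Bytes at offsets 3..4: 11 12.
In big-endian order the high byte comes first in memory.
The bytes are already most-significant first: 0x1112.
0x1112 = 4370.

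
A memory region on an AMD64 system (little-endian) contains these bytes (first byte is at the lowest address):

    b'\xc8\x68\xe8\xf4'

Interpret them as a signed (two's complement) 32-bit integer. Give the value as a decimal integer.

Little-endian: lowest address holds the least-significant byte.
Reassemble most-significant byte first: F4 E8 68 C8 → 0xF4E868C8.
Top bit is set, so as a signed 32-bit value this is 0xF4E868C8 − 2^32 = -186095416.

-186095416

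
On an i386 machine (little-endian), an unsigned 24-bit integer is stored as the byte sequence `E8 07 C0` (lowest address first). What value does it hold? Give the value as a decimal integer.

12584936

Little-endian: lowest address holds the least-significant byte.
Reassemble most-significant byte first: C0 07 E8 → 0xC007E8.
0xC007E8 = 12584936.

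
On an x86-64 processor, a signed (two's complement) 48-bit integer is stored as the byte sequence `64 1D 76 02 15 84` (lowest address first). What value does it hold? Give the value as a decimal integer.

Little-endian: lowest address holds the least-significant byte.
Reassemble most-significant byte first: 84 15 02 76 1D 64 → 0x841502761D64.
Top bit is set, so as a signed 48-bit value this is 0x841502761D64 − 2^48 = -136249206235804.

-136249206235804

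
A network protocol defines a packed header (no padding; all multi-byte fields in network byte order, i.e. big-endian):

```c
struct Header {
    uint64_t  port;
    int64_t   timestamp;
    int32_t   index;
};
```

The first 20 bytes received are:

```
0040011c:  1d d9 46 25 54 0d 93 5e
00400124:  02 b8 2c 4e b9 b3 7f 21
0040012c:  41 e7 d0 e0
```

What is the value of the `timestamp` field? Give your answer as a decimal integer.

`timestamp` follows `port` (8 bytes), so it starts at byte offset 8 and occupies 8 bytes.
Bytes at offsets 8..15: 02 B8 2C 4E B9 B3 7F 21.
In big-endian order the high byte comes first in memory.
The bytes are already most-significant first: 0x02B82C4EB9B37F21.
0x02B82C4EB9B37F21 = 195955300425236257.

195955300425236257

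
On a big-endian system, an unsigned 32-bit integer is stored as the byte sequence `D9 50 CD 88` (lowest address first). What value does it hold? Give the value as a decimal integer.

3645951368

In big-endian order the high byte comes first in memory.
The bytes are already most-significant first: 0xD950CD88.
0xD950CD88 = 3645951368.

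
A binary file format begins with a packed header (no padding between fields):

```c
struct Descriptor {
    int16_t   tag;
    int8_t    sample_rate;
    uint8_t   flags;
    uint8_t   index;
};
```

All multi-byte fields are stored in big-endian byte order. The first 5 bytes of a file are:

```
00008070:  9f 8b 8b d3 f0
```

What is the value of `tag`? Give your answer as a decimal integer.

-24693

`tag` is the first field, at byte offset 0, occupying 2 bytes.
Bytes at offsets 0..1: 9F 8B.
Big-endian stores the most-significant byte at the lowest address.
The bytes are already most-significant first: 0x9F8B.
Top bit is set, so as a signed 16-bit value this is 0x9F8B − 2^16 = -24693.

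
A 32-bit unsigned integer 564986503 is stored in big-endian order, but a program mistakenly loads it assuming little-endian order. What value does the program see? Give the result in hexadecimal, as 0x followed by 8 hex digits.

564986503 in 32-bit hexadecimal is 0x21AD0287.
Stored big-endian, the bytes at ascending addresses are 21 AD 02 87.
Read back as little-endian, the first byte is least significant, giving 0x8702AD21.

0x8702AD21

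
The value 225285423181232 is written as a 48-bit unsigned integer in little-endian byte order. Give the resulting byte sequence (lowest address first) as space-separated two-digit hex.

225285423181232 in hexadecimal, padded to 48 bits, is 0xCCE5599F2DB0.
Split into bytes (most-significant first): CC E5 59 9F 2D B0.
Little-endian stores the least-significant byte at the lowest address.
So at ascending addresses the bytes are B0 2D 9F 59 E5 CC.

B0 2D 9F 59 E5 CC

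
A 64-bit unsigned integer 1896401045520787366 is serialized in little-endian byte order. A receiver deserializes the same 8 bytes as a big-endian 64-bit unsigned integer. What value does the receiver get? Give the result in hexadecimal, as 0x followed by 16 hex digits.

0xA627F20DB45E511A

1896401045520787366 in 64-bit hexadecimal is 0x1A515EB40DF227A6.
Stored little-endian, the bytes at ascending addresses are A6 27 F2 0D B4 5E 51 1A.
Read back as big-endian, the last byte is least significant, giving 0xA627F20DB45E511A.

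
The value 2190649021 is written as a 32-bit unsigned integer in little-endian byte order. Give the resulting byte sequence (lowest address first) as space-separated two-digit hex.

BD A6 92 82

2190649021 in hexadecimal, padded to 32 bits, is 0x8292A6BD.
Split into bytes (most-significant first): 82 92 A6 BD.
Little-endian stores the least-significant byte at the lowest address.
So at ascending addresses the bytes are BD A6 92 82.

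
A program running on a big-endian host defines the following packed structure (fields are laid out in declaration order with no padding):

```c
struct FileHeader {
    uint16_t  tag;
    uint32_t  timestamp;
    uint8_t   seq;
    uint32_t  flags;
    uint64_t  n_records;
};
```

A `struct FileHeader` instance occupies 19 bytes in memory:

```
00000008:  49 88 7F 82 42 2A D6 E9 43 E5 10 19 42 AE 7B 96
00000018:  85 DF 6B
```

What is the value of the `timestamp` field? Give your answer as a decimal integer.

`timestamp` follows `tag` (2 bytes), so it starts at byte offset 2 and occupies 4 bytes.
Bytes at offsets 2..5: 7F 82 42 2A.
In big-endian order the high byte comes first in memory.
The bytes are already most-significant first: 0x7F82422A.
0x7F82422A = 2139243050.

2139243050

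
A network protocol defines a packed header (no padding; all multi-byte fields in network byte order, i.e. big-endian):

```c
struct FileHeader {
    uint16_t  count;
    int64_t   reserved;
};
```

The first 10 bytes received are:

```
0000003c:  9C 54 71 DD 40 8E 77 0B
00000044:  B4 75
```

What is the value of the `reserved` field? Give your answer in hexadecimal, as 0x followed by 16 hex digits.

`reserved` follows `count` (2 bytes), so it starts at byte offset 2 and occupies 8 bytes.
Bytes at offsets 2..9: 71 DD 40 8E 77 0B B4 75.
Big-endian stores the most-significant byte at the lowest address.
The bytes are already most-significant first: 0x71DD408E770BB475.

0x71DD408E770BB475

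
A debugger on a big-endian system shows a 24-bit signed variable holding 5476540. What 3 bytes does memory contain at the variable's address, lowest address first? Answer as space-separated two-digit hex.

5476540 in hexadecimal, padded to 24 bits, is 0x5390BC.
Split into bytes (most-significant first): 53 90 BC.
In big-endian order the high byte comes first in memory.
So the memory order matches the most-significant-first order: 53 90 BC.

53 90 BC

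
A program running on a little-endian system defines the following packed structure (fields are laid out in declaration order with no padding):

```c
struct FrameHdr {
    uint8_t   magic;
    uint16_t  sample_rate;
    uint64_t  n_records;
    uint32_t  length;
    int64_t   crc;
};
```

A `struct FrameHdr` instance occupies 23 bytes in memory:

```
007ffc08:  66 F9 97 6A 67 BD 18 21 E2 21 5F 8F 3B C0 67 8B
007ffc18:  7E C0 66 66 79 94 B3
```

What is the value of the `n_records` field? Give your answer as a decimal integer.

`n_records` follows `magic` (1 B), `sample_rate` (2 B), so it starts at offset 1 + 2 = 3 and occupies 8 bytes.
Bytes at offsets 3..10: 6A 67 BD 18 21 E2 21 5F.
Little-endian stores the least-significant byte at the lowest address.
Reassemble most-significant byte first: 5F 21 E2 21 18 BD 67 6A → 0x5F21E22118BD676A.
0x5F21E22118BD676A = 6855008739611469674.

6855008739611469674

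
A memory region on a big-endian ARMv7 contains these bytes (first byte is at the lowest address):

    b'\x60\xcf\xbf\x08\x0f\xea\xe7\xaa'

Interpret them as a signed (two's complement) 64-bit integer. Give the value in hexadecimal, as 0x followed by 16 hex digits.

0x60CFBF080FEAE7AA

In big-endian order the high byte comes first in memory.
The bytes are already most-significant first: 0x60CFBF080FEAE7AA.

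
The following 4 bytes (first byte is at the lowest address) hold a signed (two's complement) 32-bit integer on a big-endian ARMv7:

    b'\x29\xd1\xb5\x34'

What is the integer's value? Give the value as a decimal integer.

701609268

Big-endian: lowest address holds the most-significant byte.
The bytes are already most-significant first: 0x29D1B534.
0x29D1B534 = 701609268.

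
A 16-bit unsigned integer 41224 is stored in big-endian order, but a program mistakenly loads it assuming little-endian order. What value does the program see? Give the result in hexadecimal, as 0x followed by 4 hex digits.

41224 in 16-bit hexadecimal is 0xA108.
Stored big-endian, the bytes at ascending addresses are A1 08.
Read back as little-endian, the first byte is least significant, giving 0x08A1.

0x08A1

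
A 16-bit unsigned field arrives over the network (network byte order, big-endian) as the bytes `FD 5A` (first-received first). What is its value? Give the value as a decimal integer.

In big-endian order the high byte comes first in memory.
The bytes are already most-significant first: 0xFD5A.
0xFD5A = 64858.

64858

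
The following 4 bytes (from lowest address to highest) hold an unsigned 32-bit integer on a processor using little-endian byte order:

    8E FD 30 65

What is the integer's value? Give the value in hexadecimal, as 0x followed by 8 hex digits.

0x6530FD8E

Little-endian stores the least-significant byte at the lowest address.
Reassemble most-significant byte first: 65 30 FD 8E → 0x6530FD8E.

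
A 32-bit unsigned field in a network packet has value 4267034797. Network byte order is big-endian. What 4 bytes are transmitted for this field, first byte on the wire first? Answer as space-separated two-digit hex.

4267034797 in hexadecimal, padded to 32 bits, is 0xFE55C8AD.
Split into bytes (most-significant first): FE 55 C8 AD.
Big-endian: lowest address holds the most-significant byte.
So the memory order matches the most-significant-first order: FE 55 C8 AD.

FE 55 C8 AD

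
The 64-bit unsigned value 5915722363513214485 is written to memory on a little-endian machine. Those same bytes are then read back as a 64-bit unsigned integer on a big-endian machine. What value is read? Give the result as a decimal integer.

1519413551395903570

5915722363513214485 in 64-bit hexadecimal is 0x5218DE25930A1615.
Stored little-endian, the bytes at ascending addresses are 15 16 0A 93 25 DE 18 52.
Read back as big-endian, the last byte is least significant, giving 0x15160A9325DE1852.
0x15160A9325DE1852 = 1519413551395903570.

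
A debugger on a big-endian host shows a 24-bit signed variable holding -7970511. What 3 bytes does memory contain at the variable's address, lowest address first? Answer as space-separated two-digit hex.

Two's complement of -7970511 in 24 bits: 7970511 = 0x799ECF; invert → 0x866130; add 1 → 0x866131.
Split into bytes (most-significant first): 86 61 31.
Big-endian stores the most-significant byte at the lowest address.
So the memory order matches the most-significant-first order: 86 61 31.

86 61 31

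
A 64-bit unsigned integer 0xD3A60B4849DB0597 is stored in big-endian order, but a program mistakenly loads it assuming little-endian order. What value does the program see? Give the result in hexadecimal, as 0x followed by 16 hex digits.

0x9705DB49480BA6D3

Stored big-endian, the bytes at ascending addresses are D3 A6 0B 48 49 DB 05 97.
Read back as little-endian, the first byte is least significant, giving 0x9705DB49480BA6D3.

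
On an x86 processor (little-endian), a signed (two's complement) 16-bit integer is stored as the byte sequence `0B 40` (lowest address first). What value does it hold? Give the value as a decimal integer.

In little-endian order the low byte comes first in memory.
Reassemble most-significant byte first: 40 0B → 0x400B.
0x400B = 16395.

16395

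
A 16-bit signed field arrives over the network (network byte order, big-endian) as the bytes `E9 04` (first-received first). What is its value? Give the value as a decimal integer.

Big-endian stores the most-significant byte at the lowest address.
The bytes are already most-significant first: 0xE904.
Top bit is set, so as a signed 16-bit value this is 0xE904 − 2^16 = -5884.

-5884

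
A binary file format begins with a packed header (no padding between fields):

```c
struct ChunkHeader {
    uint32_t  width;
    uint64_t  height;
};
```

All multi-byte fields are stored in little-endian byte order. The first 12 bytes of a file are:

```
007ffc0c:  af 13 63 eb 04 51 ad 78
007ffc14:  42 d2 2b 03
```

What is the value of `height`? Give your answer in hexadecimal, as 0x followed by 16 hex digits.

0x032BD24278AD5104

`height` follows `width` (4 bytes), so it starts at byte offset 4 and occupies 8 bytes.
Bytes at offsets 4..11: 04 51 AD 78 42 D2 2B 03.
In little-endian order the low byte comes first in memory.
Reassemble most-significant byte first: 03 2B D2 42 78 AD 51 04 → 0x032BD24278AD5104.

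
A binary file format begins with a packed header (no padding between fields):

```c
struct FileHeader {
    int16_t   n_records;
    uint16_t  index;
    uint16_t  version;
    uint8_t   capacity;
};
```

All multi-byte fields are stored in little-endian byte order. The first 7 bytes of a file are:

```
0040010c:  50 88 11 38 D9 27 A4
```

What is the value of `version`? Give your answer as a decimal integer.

10201

`version` follows `n_records` (2 B), `index` (2 B), so it starts at offset 2 + 2 = 4 and occupies 2 bytes.
Bytes at offsets 4..5: D9 27.
In little-endian order the low byte comes first in memory.
Reassemble most-significant byte first: 27 D9 → 0x27D9.
0x27D9 = 10201.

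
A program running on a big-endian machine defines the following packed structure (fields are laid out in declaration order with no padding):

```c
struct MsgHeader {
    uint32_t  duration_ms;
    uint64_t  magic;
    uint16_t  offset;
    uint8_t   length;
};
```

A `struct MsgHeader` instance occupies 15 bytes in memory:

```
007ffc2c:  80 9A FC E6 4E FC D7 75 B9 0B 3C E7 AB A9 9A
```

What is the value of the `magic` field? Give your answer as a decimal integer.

`magic` follows `duration_ms` (4 bytes), so it starts at byte offset 4 and occupies 8 bytes.
Bytes at offsets 4..11: 4E FC D7 75 B9 0B 3C E7.
Big-endian stores the most-significant byte at the lowest address.
The bytes are already most-significant first: 0x4EFCD775B90B3CE7.
0x4EFCD775B90B3CE7 = 5691660929705131239.

5691660929705131239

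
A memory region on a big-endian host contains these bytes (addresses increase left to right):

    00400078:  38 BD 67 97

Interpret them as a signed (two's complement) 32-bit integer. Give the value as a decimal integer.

951936919

Big-endian: lowest address holds the most-significant byte.
The bytes are already most-significant first: 0x38BD6797.
0x38BD6797 = 951936919.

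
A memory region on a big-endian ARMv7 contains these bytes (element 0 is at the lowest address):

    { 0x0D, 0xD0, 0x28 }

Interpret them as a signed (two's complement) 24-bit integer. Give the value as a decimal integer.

905256

Big-endian stores the most-significant byte at the lowest address.
The bytes are already most-significant first: 0x0DD028.
0x0DD028 = 905256.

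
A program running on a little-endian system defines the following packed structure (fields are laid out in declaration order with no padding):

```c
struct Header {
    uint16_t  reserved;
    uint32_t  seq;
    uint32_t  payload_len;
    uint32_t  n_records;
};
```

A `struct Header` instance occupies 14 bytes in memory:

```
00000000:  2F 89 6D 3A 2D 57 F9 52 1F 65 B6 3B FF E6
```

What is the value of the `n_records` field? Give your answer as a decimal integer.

`n_records` follows `reserved` (2 B), `seq` (4 B), `payload_len` (4 B), so it starts at offset 2 + 4 + 4 = 10 and occupies 4 bytes.
Bytes at offsets 10..13: B6 3B FF E6.
Little-endian: lowest address holds the least-significant byte.
Reassemble most-significant byte first: E6 FF 3B B6 → 0xE6FF3BB6.
0xE6FF3BB6 = 3875486646.

3875486646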